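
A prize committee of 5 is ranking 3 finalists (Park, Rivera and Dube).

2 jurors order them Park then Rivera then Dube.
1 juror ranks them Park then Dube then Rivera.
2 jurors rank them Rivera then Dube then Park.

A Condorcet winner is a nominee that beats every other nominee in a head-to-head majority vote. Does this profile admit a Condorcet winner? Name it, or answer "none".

Pairwise majorities:
Park vs Rivera: 3 to 2, Park.
Park vs Dube: 2+1 = 3 for Park, 2 for Dube — Park by 3–2.
Rivera vs Dube: Rivera, 4–1.
Park wins every pairwise contest, so Park is the Condorcet winner.

Park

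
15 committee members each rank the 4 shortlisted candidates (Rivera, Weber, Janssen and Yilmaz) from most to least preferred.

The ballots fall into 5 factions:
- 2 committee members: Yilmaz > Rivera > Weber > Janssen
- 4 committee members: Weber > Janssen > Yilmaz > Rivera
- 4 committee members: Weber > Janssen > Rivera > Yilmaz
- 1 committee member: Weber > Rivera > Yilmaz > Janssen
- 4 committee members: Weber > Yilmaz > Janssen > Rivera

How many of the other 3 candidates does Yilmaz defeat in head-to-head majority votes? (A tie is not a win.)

Yilmaz against each rival (15 committee members):
Yilmaz vs Rivera: Yilmaz preferred on 2+4+4 = 10 ballots; Yilmaz wins 10–5.
Yilmaz vs Weber: Yilmaz is ranked higher on 2 ballots, Weber on 13. Weber wins 13–2.
Yilmaz vs Janssen: Janssen, 8–7.
Yilmaz beats Rivera; loses to Weber, Janssen — 1 pairwise win.

1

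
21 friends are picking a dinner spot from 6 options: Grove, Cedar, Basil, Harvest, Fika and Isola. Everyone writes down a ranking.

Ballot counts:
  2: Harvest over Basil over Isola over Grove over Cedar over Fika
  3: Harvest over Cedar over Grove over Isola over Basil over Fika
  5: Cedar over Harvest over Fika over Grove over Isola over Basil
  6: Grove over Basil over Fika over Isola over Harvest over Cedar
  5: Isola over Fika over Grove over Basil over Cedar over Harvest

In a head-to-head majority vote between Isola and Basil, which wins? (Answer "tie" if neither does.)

Isola

Ballots ranking Isola above Basil: 3 + 5 + 5 = 13.
Ballots ranking Basil above Isola: 21 − 13 = 8.
Isola wins the head-to-head 13–8.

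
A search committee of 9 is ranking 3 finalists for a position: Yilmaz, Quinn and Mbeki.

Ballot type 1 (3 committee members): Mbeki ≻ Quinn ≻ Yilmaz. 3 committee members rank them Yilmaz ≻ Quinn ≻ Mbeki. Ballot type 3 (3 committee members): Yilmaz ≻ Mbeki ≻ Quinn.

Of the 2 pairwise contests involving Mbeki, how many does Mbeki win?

1

Mbeki against each rival (9 committee members):
Mbeki vs Yilmaz: 3 for Mbeki, 6 for Yilmaz — Yilmaz by 6–3.
Mbeki vs Quinn: Mbeki, 6–3.
Mbeki beats Quinn; loses to Yilmaz — 1 pairwise win.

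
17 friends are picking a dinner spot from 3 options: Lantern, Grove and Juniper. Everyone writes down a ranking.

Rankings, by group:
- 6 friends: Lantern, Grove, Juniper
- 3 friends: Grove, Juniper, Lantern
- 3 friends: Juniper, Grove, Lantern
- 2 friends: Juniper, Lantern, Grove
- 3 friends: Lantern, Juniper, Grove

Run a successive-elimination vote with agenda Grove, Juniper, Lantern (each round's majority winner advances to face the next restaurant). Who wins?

Lantern

Round 1: Grove vs Juniper — 9–8, Grove advances.
Round 2: Grove vs Lantern — 6–11, Lantern advances.
Lantern survives the agenda.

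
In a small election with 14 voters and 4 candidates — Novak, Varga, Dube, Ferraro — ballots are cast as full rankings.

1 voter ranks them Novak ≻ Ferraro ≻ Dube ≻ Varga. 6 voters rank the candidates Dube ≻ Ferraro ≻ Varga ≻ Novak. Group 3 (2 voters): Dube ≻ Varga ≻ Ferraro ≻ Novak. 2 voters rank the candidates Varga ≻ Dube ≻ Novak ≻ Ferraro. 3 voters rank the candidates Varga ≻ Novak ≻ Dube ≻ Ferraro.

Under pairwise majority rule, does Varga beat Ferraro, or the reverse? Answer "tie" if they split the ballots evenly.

Ballots ranking Varga above Ferraro: 2 + 2 + 3 = 7.
Ballots ranking Ferraro above Varga: 14 − 7 = 7.
7–7: the pair ties.

tie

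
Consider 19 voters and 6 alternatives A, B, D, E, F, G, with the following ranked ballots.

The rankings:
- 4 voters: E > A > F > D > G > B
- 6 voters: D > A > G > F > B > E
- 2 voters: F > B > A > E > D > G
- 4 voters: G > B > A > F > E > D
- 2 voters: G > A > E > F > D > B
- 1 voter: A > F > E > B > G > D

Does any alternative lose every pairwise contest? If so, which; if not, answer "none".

none

Head-to-head results (19 voters):
A–B: A 13–6.
A vs D: A is ranked higher on 4+2+4+2+1 = 13 ballots, D on 6. A wins 13–6.
A vs E: 15 to 4, A.
A vs F: A, 17–2.
A–G: A 13–6.
B–D: D 12–7.
B vs E: 12 to 7, B.
B vs F: B preferred on 4 ballots; F wins 15–4.
B vs G: B preferred on 2+1 = 3 ballots; G wins 16–3.
D vs E: E, 13–6.
D vs F: D preferred on 6 ballots; F wins 13–6.
D vs G: D, 12–7.
E vs F: F, 13–6.
E vs G: 4+2+1 = 7 for E, 12 for G — G by 12–7.
F vs G: G wins 12–7.
No alternative is winless: A beats B; B beats E; D beats B; E beats D; F beats B; G beats B. There is no Condorcet loser.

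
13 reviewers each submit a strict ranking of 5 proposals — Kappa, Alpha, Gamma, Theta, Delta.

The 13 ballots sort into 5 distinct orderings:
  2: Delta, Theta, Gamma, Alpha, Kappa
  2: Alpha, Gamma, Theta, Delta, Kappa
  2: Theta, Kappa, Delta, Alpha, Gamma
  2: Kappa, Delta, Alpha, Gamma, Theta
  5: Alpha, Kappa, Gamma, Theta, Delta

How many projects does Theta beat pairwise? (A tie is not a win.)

Theta against each rival (13 reviewers):
Theta vs Kappa: Theta is ranked higher on 2+2+2 = 6 ballots, Kappa on 7. Kappa wins 7–6.
Theta vs Alpha: 2+2 = 4 for Theta, 9 for Alpha — Alpha by 9–4.
Theta vs Gamma: Gamma wins 9–4.
Theta vs Delta: Theta preferred on 2+2+5 = 9 ballots; Theta wins 9–4.
Theta beats Delta; loses to Kappa, Alpha, Gamma — 1 pairwise win.

1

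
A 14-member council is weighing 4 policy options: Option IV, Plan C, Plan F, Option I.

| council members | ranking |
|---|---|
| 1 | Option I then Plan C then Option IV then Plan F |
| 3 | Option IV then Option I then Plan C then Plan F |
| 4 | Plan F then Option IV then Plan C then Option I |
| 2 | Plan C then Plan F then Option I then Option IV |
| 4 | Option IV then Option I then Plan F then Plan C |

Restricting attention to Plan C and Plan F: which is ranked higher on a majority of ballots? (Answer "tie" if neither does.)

Ballots ranking Plan C above Plan F: 1 + 3 + 2 = 6.
Ballots ranking Plan F above Plan C: 14 − 6 = 8.
Plan F wins the head-to-head 8–6.

Plan F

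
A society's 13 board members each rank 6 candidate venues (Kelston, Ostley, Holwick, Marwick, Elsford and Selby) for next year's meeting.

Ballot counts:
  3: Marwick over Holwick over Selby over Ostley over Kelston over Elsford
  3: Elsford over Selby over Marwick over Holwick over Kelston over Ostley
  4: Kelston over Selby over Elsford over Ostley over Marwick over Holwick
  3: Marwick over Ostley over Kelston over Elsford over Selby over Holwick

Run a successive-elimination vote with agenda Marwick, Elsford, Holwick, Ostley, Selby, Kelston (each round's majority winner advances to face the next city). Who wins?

Round 1: Marwick vs Elsford — 6–7, Elsford advances.
Round 2: Elsford vs Holwick — 10–3, Elsford advances.
Round 3: Elsford vs Ostley — 7–6, Elsford advances.
Round 4: Elsford vs Selby — 6–7, Selby advances.
Round 5: Selby vs Kelston — 6–7, Kelston advances.
Kelston survives the agenda.

Kelston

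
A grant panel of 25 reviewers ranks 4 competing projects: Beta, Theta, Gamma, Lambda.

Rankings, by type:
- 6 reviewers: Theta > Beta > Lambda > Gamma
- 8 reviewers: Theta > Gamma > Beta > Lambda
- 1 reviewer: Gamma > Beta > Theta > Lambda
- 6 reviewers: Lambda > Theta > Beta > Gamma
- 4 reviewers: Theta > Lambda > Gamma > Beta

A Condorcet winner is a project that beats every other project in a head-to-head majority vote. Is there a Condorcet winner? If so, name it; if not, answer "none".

Theta

Head-to-head results (25 reviewers):
Beta–Theta: Theta 24–1.
Beta vs Gamma: 12 to 13, Gamma.
Beta–Lambda: Beta 15–10.
Theta vs Gamma: Theta is ranked higher on 6+8+6+4 = 24 ballots, Gamma on 1. Theta wins 24–1.
Theta–Lambda: Theta 19–6.
Gamma vs Lambda: 9 to 16, Lambda.
Theta wins every pairwise contest, so Theta is the Condorcet winner.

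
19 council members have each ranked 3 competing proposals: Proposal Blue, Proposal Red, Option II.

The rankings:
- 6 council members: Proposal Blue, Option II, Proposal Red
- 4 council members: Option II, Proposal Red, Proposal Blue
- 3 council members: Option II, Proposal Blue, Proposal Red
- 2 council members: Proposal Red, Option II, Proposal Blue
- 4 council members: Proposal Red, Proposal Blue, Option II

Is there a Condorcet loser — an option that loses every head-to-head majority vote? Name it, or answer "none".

Head-to-head results (19 council members):
Proposal Blue vs Proposal Red: Proposal Red wins 10–9.
Proposal Blue vs Option II: Proposal Blue preferred on 6+4 = 10 ballots; Proposal Blue wins 10–9.
Proposal Red vs Option II: Option II wins 13–6.
Each option has at least one pairwise win (Proposal Blue beats Option II; Proposal Red beats Proposal Blue; Option II beats Proposal Red) — no Condorcet loser.

none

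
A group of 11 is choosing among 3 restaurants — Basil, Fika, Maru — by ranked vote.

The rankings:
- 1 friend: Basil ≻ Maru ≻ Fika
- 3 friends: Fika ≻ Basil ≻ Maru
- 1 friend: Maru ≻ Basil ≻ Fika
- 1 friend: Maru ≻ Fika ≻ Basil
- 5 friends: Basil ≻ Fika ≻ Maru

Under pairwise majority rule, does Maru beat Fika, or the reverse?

Ballots ranking Maru above Fika: 1 + 1 + 1 = 3.
Ballots ranking Fika above Maru: 11 − 3 = 8.
Fika wins the head-to-head 8–3.

Fika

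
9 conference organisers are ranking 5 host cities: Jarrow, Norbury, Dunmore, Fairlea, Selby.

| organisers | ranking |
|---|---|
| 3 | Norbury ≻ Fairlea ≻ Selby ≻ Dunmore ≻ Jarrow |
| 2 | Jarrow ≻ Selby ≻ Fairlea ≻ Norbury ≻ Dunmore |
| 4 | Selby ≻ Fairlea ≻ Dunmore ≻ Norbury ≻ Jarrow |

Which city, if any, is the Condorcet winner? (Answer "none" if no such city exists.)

Selby

Check each pair by majority over 9 ballots:
Jarrow vs Norbury: Jarrow is ranked higher on 2 ballots, Norbury on 7. Norbury wins 7–2.
Jarrow vs Dunmore: Jarrow is ranked higher on 2 ballots, Dunmore on 7. Dunmore wins 7–2.
Jarrow vs Fairlea: 2 to 7, Fairlea.
Jarrow vs Selby: 2 for Jarrow, 7 for Selby — Selby by 7–2.
Norbury vs Dunmore: Norbury is ranked higher on 3+2 = 5 ballots, Dunmore on 4. Norbury wins 5–4.
Norbury vs Fairlea: Norbury is ranked higher on 3 ballots, Fairlea on 6. Fairlea wins 6–3.
Norbury vs Selby: Norbury preferred on 3 ballots; Selby wins 6–3.
Dunmore vs Fairlea: 0 to 9, Fairlea.
Dunmore vs Selby: 0 to 9, Selby.
Fairlea vs Selby: 3 for Fairlea, 6 for Selby — Selby by 6–3.
Selby wins every pairwise contest, so Selby is the Condorcet winner.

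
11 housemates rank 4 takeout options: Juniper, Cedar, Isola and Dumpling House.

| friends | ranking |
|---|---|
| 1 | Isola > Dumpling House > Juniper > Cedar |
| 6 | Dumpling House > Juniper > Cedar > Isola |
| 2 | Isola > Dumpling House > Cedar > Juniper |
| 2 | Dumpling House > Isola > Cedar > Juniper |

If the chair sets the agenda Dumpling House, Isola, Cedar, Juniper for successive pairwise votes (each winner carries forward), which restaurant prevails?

Dumpling House

Round 1: Dumpling House vs Isola — 8–3, Dumpling House advances.
Round 2: Dumpling House vs Cedar — 11–0, Dumpling House advances.
Round 3: Dumpling House vs Juniper — 11–0, Dumpling House advances.
The agenda winner is Dumpling House.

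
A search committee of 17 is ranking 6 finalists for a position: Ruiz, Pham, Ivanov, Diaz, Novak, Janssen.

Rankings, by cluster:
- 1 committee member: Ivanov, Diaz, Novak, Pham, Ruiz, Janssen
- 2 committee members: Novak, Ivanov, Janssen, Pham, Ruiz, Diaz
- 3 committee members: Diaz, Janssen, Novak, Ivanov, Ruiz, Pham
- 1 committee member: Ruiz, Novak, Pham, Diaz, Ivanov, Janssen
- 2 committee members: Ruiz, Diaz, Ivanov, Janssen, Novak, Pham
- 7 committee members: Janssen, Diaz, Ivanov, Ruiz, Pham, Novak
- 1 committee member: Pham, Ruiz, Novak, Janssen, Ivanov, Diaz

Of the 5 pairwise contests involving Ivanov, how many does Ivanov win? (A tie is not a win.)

3

Ivanov against each rival (17 committee members):
Ivanov vs Ruiz: Ivanov is ranked higher on 1+2+3+7 = 13 ballots, Ruiz on 4. Ivanov wins 13–4.
Ivanov–Pham: Ivanov 15–2.
Ivanov vs Diaz: Ivanov preferred on 1+2+1 = 4 ballots; Diaz wins 13–4.
Ivanov vs Novak: 10 to 7, Ivanov.
Ivanov–Janssen: Janssen 11–6.
Ivanov beats Ruiz, Pham, Novak; loses to Diaz, Janssen — 3 pairwise wins.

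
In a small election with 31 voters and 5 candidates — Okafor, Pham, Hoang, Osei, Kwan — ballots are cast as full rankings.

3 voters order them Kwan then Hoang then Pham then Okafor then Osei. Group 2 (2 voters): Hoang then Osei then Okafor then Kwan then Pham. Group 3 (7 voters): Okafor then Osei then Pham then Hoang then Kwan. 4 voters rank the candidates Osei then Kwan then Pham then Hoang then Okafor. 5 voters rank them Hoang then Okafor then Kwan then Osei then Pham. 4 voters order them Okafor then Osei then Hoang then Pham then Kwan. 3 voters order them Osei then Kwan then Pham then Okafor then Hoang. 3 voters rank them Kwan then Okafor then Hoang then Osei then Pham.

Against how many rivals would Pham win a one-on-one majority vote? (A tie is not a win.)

Pham against each rival (31 voters):
Pham vs Okafor: Pham preferred on 3+4+3 = 10 ballots; Okafor wins 21–10.
Pham vs Hoang: Hoang wins 17–14.
Pham vs Osei: 3 to 28, Osei.
Pham vs Kwan: 7+4 = 11 for Pham, 20 for Kwan — Kwan by 20–11.
Pham beats no one; loses to Okafor, Hoang, Osei, Kwan — 0 pairwise wins.

0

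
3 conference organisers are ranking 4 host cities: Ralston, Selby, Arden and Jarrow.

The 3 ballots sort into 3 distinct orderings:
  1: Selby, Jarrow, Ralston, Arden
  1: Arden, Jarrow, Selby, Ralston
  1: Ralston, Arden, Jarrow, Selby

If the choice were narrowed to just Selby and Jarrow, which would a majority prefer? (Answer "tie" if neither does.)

Jarrow

Ballots ranking Selby above Jarrow: 1.
Ballots ranking Jarrow above Selby: 3 − 1 = 2.
Jarrow wins the head-to-head 2–1.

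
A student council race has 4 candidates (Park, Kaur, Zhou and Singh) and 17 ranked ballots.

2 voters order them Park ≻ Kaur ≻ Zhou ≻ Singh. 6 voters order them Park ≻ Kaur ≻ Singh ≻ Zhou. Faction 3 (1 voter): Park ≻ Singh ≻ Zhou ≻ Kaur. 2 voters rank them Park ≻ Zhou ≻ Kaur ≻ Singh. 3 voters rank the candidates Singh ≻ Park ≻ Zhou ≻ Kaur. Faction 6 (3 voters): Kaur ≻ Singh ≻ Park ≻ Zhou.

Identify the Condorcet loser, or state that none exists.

Head-to-head results (17 voters):
Park vs Kaur: Park is ranked higher on 2+6+1+2+3 = 14 ballots, Kaur on 3. Park wins 14–3.
Park vs Zhou: 17 to 0, Park.
Park vs Singh: 2+6+1+2 = 11 for Park, 6 for Singh — Park by 11–6.
Kaur vs Zhou: Kaur is ranked higher on 2+6+3 = 11 ballots, Zhou on 6. Kaur wins 11–6.
Kaur–Singh: Kaur 13–4.
Zhou vs Singh: 4 to 13, Singh.
Zhou is beaten in every head-to-head and is the Condorcet loser.

Zhou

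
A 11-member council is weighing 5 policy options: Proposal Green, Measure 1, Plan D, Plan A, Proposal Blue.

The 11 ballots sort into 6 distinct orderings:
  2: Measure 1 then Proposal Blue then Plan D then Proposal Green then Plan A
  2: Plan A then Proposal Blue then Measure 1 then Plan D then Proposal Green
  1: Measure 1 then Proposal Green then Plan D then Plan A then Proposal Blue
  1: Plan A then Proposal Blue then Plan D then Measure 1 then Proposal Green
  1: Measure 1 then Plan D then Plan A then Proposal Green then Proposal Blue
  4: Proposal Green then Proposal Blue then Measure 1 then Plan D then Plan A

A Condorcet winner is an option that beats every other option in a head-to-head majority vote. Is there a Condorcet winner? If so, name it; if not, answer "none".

Head-to-head results (11 council members):
Proposal Green vs Measure 1: 4 to 7, Measure 1.
Proposal Green vs Plan D: Proposal Green preferred on 1+4 = 5 ballots; Plan D wins 6–5.
Proposal Green vs Plan A: Proposal Green preferred on 2+1+4 = 7 ballots; Proposal Green wins 7–4.
Proposal Green vs Proposal Blue: 1+1+4 = 6 for Proposal Green, 5 for Proposal Blue — Proposal Green by 6–5.
Measure 1 vs Plan D: Measure 1 is ranked higher on 2+2+1+1+4 = 10 ballots, Plan D on 1. Measure 1 wins 10–1.
Measure 1 vs Plan A: Measure 1, 8–3.
Measure 1 vs Proposal Blue: Proposal Blue, 7–4.
Plan D–Plan A: Plan D 8–3.
Plan D vs Proposal Blue: Proposal Blue, 9–2.
Plan A vs Proposal Blue: 5 to 6, Proposal Blue.
No option is unbeaten: Proposal Green loses to Measure 1; Measure 1 loses to Proposal Blue; Plan D loses to Measure 1; Plan A loses to Proposal Green; Proposal Blue loses to Proposal Green. In particular Proposal Green > Proposal Blue > Measure 1 > Proposal Green is a majority cycle — no Condorcet winner exists.

none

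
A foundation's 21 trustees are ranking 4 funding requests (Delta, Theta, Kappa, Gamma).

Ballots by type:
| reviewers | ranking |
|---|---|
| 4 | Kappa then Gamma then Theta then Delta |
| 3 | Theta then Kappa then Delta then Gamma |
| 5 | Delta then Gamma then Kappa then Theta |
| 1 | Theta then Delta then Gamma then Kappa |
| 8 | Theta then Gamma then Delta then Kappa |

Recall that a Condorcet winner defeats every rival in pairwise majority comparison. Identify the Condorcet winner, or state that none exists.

Theta

Check each pair by majority over 21 ballots:
Delta vs Theta: Theta wins 16–5.
Delta vs Kappa: Delta is ranked higher on 5+1+8 = 14 ballots, Kappa on 7. Delta wins 14–7.
Delta vs Gamma: Delta preferred on 3+5+1 = 9 ballots; Gamma wins 12–9.
Theta–Kappa: Theta 12–9.
Theta vs Gamma: 3+1+8 = 12 for Theta, 9 for Gamma — Theta by 12–9.
Kappa vs Gamma: Kappa preferred on 4+3 = 7 ballots; Gamma wins 14–7.
Only Theta has no losses; Theta is the Condorcet winner.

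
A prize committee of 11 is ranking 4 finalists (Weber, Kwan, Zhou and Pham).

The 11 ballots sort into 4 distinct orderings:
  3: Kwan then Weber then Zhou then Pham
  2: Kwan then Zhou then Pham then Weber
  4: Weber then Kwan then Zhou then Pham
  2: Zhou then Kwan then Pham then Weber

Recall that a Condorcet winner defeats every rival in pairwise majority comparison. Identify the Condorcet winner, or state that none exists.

Kwan

Head-to-head results (11 jurors):
Weber vs Kwan: Weber is ranked higher on 4 ballots, Kwan on 7. Kwan wins 7–4.
Weber vs Zhou: Weber preferred on 3+4 = 7 ballots; Weber wins 7–4.
Weber vs Pham: Weber is ranked higher on 3+4 = 7 ballots, Pham on 4. Weber wins 7–4.
Kwan vs Zhou: 3+2+4 = 9 for Kwan, 2 for Zhou — Kwan by 9–2.
Kwan vs Pham: Kwan is ranked higher on 3+2+4+2 = 11 ballots, Pham on 0. Kwan wins 11–0.
Zhou vs Pham: Zhou preferred on 3+2+4+2 = 11 ballots; Zhou wins 11–0.
Kwan beats each of Weber, Zhou, Pham — Kwan is the Condorcet winner.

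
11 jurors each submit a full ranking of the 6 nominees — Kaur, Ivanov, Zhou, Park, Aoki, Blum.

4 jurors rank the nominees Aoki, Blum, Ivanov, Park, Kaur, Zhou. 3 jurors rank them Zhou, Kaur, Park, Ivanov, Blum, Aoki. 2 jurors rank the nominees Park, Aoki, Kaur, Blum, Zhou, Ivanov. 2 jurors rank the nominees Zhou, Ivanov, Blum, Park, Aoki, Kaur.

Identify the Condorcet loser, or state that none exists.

none

Pairwise majorities:
Kaur vs Ivanov: 3+2 = 5 for Kaur, 6 for Ivanov — Ivanov by 6–5.
Kaur vs Zhou: Kaur is ranked higher on 4+2 = 6 ballots, Zhou on 5. Kaur wins 6–5.
Kaur vs Park: 3 to 8, Park.
Kaur vs Aoki: Aoki, 8–3.
Kaur vs Blum: Kaur preferred on 3+2 = 5 ballots; Blum wins 6–5.
Ivanov vs Zhou: Zhou wins 7–4.
Ivanov vs Park: Ivanov, 6–5.
Ivanov–Aoki: Aoki 6–5.
Ivanov vs Blum: Ivanov preferred on 3+2 = 5 ballots; Blum wins 6–5.
Zhou vs Park: 3+2 = 5 for Zhou, 6 for Park — Park by 6–5.
Zhou vs Aoki: Aoki, 6–5.
Zhou vs Blum: Blum, 6–5.
Park vs Aoki: Park preferred on 3+2+2 = 7 ballots; Park wins 7–4.
Park vs Blum: Park is ranked higher on 3+2 = 5 ballots, Blum on 6. Blum wins 6–5.
Aoki vs Blum: 6 to 5, Aoki.
No nominee is winless: Kaur beats Zhou; Ivanov beats Kaur; Zhou beats Ivanov; Park beats Kaur; Aoki beats Kaur; Blum beats Kaur. There is no Condorcet loser.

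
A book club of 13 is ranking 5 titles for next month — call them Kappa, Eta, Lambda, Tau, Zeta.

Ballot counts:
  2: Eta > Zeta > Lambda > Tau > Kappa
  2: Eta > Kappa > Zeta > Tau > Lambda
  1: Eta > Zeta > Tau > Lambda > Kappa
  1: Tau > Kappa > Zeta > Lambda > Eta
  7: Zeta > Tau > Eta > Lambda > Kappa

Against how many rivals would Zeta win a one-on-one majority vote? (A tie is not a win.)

Zeta against each rival (13 members):
Zeta vs Kappa: Zeta, 10–3.
Zeta–Eta: Zeta 8–5.
Zeta vs Lambda: Zeta preferred on 2+2+1+1+7 = 13 ballots; Zeta wins 13–0.
Zeta vs Tau: 2+2+1+7 = 12 for Zeta, 1 for Tau — Zeta by 12–1.
Zeta beats Kappa, Eta, Lambda, Tau — 4 pairwise wins.

4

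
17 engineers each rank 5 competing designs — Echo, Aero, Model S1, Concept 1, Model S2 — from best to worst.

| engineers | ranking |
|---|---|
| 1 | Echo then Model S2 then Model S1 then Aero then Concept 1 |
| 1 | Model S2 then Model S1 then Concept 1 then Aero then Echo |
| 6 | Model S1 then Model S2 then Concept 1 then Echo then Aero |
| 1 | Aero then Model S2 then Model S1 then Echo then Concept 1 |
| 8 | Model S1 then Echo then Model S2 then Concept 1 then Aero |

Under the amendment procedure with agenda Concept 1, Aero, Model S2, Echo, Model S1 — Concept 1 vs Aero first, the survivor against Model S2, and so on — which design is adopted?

Model S1

Round 1: Concept 1 vs Aero — 15–2, Concept 1 advances.
Round 2: Concept 1 vs Model S2 — 0–17, Model S2 advances.
Round 3: Model S2 vs Echo — 8–9, Echo advances.
Round 4: Echo vs Model S1 — 1–16, Model S1 advances.
Model S1 survives the agenda.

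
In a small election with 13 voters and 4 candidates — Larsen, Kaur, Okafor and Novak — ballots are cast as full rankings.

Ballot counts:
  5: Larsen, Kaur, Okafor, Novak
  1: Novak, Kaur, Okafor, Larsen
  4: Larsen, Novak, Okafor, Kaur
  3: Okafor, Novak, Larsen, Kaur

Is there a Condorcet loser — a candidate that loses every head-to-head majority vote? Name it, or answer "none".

Kaur

Head-to-head results (13 voters):
Larsen–Kaur: Larsen 12–1.
Larsen vs Okafor: 9 to 4, Larsen.
Larsen vs Novak: 9 to 4, Larsen.
Kaur vs Okafor: Okafor wins 7–6.
Kaur vs Novak: Kaur is ranked higher on 5 ballots, Novak on 8. Novak wins 8–5.
Okafor vs Novak: Okafor, 8–5.
Only Kaur has no wins; Kaur is the Condorcet loser.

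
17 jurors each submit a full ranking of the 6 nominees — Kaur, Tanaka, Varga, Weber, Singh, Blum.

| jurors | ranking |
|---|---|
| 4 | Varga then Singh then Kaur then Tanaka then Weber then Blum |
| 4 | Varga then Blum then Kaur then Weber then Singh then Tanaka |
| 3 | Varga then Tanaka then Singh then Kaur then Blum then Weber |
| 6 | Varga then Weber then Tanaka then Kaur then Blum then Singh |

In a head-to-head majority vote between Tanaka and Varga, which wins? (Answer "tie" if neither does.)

Varga

No ballot ranks Tanaka above Varga: 0.
Ballots ranking Varga above Tanaka: 17 − 0 = 17.
Varga wins the head-to-head 17–0.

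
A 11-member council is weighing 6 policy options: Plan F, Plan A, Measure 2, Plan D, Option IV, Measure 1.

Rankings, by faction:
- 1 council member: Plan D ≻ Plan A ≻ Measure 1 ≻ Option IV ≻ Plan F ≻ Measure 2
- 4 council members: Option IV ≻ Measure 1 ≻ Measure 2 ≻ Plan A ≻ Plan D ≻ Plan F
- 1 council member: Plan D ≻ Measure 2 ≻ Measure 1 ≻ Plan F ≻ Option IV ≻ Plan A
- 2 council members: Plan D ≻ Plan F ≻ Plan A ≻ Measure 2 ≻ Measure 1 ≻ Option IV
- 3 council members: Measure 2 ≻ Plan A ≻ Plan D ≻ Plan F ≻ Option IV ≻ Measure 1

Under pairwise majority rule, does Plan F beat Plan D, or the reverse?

No ballot ranks Plan F above Plan D: 0.
Ballots ranking Plan D above Plan F: 11 − 0 = 11.
Plan D wins the head-to-head 11–0.

Plan D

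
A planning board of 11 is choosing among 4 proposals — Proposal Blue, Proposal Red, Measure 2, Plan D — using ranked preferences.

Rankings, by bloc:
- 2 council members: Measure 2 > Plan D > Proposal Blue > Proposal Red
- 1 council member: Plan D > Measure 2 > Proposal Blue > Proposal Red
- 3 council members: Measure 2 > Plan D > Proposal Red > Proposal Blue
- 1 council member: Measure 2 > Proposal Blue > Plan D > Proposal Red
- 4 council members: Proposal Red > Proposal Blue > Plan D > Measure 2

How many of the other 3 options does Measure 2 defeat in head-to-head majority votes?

Measure 2 against each rival (11 council members):
Measure 2–Proposal Blue: Measure 2 7–4.
Measure 2 vs Proposal Red: Measure 2 is ranked higher on 2+1+3+1 = 7 ballots, Proposal Red on 4. Measure 2 wins 7–4.
Measure 2–Plan D: Measure 2 6–5.
Measure 2 beats Proposal Blue, Proposal Red, Plan D — 3 pairwise wins.

3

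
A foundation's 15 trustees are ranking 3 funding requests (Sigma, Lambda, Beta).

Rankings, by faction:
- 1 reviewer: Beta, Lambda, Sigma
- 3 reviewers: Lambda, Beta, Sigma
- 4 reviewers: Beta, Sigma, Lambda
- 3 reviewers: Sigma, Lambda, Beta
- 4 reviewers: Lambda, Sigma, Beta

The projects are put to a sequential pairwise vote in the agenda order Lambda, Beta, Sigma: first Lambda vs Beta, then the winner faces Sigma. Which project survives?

Lambda

Round 1: Lambda vs Beta — 10–5, Lambda advances.
Round 2: Lambda vs Sigma — 8–7, Lambda advances.
The agenda winner is Lambda.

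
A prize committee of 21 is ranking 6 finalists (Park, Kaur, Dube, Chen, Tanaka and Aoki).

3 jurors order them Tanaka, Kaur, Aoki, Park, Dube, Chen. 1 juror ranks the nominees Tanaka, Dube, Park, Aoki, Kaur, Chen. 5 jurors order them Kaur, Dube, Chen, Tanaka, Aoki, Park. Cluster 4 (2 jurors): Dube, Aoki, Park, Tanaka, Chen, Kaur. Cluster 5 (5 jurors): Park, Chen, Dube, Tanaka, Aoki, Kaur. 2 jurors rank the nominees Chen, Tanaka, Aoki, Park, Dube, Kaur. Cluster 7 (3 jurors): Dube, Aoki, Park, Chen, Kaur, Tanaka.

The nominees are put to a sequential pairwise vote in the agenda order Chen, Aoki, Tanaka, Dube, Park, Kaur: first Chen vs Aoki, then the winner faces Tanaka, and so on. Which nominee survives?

Dube

Round 1: Chen vs Aoki — 12–9, Chen advances.
Round 2: Chen vs Tanaka — 15–6, Chen advances.
Round 3: Chen vs Dube — 7–14, Dube advances.
Round 4: Dube vs Park — 11–10, Dube advances.
Round 5: Dube vs Kaur — 13–8, Dube advances.
Dube survives the agenda.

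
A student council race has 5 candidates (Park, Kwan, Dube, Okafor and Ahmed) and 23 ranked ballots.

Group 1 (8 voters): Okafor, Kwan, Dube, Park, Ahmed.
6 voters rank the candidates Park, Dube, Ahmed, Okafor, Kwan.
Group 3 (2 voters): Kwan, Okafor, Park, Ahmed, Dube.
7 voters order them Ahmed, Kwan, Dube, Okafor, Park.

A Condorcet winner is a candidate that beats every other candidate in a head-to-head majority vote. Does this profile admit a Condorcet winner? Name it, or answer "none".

none

Head-to-head results (23 voters):
Park vs Kwan: Park is ranked higher on 6 ballots, Kwan on 17. Kwan wins 17–6.
Park vs Dube: Dube, 15–8.
Park vs Okafor: Okafor wins 17–6.
Park–Ahmed: Park 16–7.
Kwan vs Dube: Kwan wins 17–6.
Kwan vs Okafor: Kwan preferred on 2+7 = 9 ballots; Okafor wins 14–9.
Kwan vs Ahmed: Ahmed, 13–10.
Dube vs Okafor: Dube, 13–10.
Dube vs Ahmed: 14 to 9, Dube.
Okafor vs Ahmed: 8+2 = 10 for Okafor, 13 for Ahmed — Ahmed by 13–10.
Every candidate loses at least once (Park loses to Kwan; Kwan loses to Okafor; Dube loses to Kwan; Okafor loses to Dube; Ahmed loses to Park). The majority relation contains the cycle Park → Ahmed → Kwan → Park, so there is no Condorcet winner.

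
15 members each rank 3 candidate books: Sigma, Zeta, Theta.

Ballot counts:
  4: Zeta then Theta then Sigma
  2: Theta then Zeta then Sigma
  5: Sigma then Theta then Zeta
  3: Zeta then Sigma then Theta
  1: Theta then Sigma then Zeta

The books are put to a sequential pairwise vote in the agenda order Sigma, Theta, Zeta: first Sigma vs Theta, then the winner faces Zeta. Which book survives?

Zeta

Round 1: Sigma vs Theta — 8–7, Sigma advances.
Round 2: Sigma vs Zeta — 6–9, Zeta advances.
The agenda winner is Zeta.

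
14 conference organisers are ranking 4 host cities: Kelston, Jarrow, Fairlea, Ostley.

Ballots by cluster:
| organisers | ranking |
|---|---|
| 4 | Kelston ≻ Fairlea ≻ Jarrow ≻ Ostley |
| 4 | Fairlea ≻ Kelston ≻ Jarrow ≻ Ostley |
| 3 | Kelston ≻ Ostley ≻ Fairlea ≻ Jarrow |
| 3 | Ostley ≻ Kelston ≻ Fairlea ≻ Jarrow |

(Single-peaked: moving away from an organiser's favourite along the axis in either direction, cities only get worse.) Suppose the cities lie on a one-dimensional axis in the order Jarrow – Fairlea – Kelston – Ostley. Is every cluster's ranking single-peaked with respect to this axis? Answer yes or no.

yes

Axis positions: Jarrow=1, Fairlea=2, Kelston=3, Ostley=4.
Cluster 1 (peak Kelston at position 3): ranking walks positions 3-2-1-4, expanding outward from the peak — single-peaked.
Cluster 2 (peak Fairlea at position 2): ranking walks positions 2-3-1-4, expanding outward from the peak — single-peaked.
Cluster 3 (peak Kelston at position 3): ranking walks positions 3-4-2-1, expanding outward from the peak — single-peaked.
Cluster 4 (peak Ostley at position 4): ranking walks positions 4-3-2-1, expanding outward from the peak — single-peaked.
Every ranking is single-peaked on this axis.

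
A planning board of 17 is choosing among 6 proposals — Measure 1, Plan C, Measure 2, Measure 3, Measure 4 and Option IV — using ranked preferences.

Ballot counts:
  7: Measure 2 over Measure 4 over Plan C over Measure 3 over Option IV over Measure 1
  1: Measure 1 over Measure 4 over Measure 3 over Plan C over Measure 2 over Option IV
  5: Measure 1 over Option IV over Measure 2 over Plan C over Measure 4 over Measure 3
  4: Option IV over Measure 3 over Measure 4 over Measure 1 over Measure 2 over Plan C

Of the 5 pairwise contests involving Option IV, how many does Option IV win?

Option IV against each rival (17 council members):
Option IV vs Measure 1: 7+4 = 11 for Option IV, 6 for Measure 1 — Option IV by 11–6.
Option IV–Plan C: Option IV 9–8.
Option IV vs Measure 2: Option IV wins 9–8.
Option IV vs Measure 3: 5+4 = 9 for Option IV, 8 for Measure 3 — Option IV by 9–8.
Option IV vs Measure 4: Option IV, 9–8.
Option IV beats Measure 1, Plan C, Measure 2, Measure 3, Measure 4 — 5 pairwise wins.

5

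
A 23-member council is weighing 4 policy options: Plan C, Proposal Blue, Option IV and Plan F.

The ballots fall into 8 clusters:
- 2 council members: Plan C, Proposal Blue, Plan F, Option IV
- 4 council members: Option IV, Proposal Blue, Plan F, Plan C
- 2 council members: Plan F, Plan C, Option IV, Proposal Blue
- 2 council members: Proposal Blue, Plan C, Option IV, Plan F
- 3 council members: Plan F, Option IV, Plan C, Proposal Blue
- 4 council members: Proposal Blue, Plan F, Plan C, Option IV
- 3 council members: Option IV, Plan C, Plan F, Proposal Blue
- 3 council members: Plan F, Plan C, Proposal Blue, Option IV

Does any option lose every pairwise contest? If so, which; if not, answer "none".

Head-to-head results (23 council members):
Plan C vs Proposal Blue: Plan C, 13–10.
Plan C vs Option IV: 13 to 10, Plan C.
Plan C vs Plan F: 7 to 16, Plan F.
Proposal Blue vs Option IV: Proposal Blue preferred on 2+2+4+3 = 11 ballots; Option IV wins 12–11.
Proposal Blue vs Plan F: 2+4+2+4 = 12 for Proposal Blue, 11 for Plan F — Proposal Blue by 12–11.
Option IV–Plan F: Plan F 14–9.
No option is winless: Plan C beats Proposal Blue; Proposal Blue beats Plan F; Option IV beats Proposal Blue; Plan F beats Plan C. There is no Condorcet loser.

none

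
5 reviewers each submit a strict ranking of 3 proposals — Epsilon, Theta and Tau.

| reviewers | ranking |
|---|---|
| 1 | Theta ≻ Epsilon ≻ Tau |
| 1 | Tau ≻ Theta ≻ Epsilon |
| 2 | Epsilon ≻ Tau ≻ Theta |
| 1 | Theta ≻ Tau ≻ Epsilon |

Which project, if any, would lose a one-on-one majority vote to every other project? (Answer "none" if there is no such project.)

none

Head-to-head results (5 reviewers):
Epsilon vs Theta: Epsilon is ranked higher on 2 ballots, Theta on 3. Theta wins 3–2.
Epsilon–Tau: Epsilon 3–2.
Theta vs Tau: Theta is ranked higher on 1+1 = 2 ballots, Tau on 3. Tau wins 3–2.
Each project has at least one pairwise win (Epsilon beats Tau; Theta beats Epsilon; Tau beats Theta) — no Condorcet loser.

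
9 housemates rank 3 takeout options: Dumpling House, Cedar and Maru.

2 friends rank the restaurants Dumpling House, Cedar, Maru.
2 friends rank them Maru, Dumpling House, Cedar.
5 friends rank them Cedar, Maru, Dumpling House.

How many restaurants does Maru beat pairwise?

Maru against each rival (9 friends):
Maru vs Dumpling House: 2+5 = 7 for Maru, 2 for Dumpling House — Maru by 7–2.
Maru vs Cedar: Cedar, 7–2.
Maru beats Dumpling House; loses to Cedar — 1 pairwise win.

1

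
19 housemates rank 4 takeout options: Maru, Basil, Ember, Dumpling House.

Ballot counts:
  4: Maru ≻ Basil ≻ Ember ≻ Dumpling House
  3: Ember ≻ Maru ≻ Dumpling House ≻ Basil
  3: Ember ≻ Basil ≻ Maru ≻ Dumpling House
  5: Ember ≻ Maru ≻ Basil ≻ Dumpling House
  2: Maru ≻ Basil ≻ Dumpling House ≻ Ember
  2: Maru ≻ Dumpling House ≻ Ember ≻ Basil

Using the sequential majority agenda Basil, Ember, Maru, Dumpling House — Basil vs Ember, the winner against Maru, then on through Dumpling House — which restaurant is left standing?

Ember

Round 1: Basil vs Ember — 6–13, Ember advances.
Round 2: Ember vs Maru — 11–8, Ember advances.
Round 3: Ember vs Dumpling House — 15–4, Ember advances.
The agenda winner is Ember.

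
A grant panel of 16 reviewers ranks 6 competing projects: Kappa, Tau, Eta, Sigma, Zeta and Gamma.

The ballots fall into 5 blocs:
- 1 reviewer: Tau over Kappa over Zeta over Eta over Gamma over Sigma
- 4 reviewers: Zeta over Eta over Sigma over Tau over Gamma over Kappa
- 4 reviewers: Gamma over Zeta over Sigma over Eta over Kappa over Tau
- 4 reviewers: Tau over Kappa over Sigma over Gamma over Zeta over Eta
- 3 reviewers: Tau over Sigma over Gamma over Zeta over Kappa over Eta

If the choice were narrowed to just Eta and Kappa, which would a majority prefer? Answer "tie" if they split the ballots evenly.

Ballots ranking Eta above Kappa: 4 + 4 = 8.
Ballots ranking Kappa above Eta: 16 − 8 = 8.
8–8: the pair ties.

tie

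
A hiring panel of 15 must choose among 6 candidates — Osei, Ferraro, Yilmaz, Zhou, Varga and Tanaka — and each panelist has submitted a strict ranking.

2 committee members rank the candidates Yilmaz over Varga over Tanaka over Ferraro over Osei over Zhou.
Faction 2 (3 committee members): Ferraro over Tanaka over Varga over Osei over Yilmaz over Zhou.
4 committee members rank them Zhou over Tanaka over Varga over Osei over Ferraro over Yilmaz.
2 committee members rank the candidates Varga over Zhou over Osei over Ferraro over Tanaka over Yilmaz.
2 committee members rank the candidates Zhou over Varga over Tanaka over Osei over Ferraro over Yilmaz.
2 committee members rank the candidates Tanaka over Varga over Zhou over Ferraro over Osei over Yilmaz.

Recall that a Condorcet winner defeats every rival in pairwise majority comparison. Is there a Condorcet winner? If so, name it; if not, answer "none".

Pairwise majorities:
Osei vs Ferraro: Osei preferred on 4+2+2 = 8 ballots; Osei wins 8–7.
Osei vs Yilmaz: Osei preferred on 3+4+2+2+2 = 13 ballots; Osei wins 13–2.
Osei vs Zhou: 2+3 = 5 for Osei, 10 for Zhou — Zhou by 10–5.
Osei vs Varga: Osei preferred on 0 ballots; Varga wins 15–0.
Osei vs Tanaka: Osei is ranked higher on 2 ballots, Tanaka on 13. Tanaka wins 13–2.
Ferraro vs Yilmaz: 13 to 2, Ferraro.
Ferraro vs Zhou: Ferraro is ranked higher on 2+3 = 5 ballots, Zhou on 10. Zhou wins 10–5.
Ferraro vs Varga: 3 for Ferraro, 12 for Varga — Varga by 12–3.
Ferraro vs Tanaka: 3+2 = 5 for Ferraro, 10 for Tanaka — Tanaka by 10–5.
Yilmaz vs Zhou: Yilmaz is ranked higher on 2+3 = 5 ballots, Zhou on 10. Zhou wins 10–5.
Yilmaz vs Varga: Yilmaz preferred on 2 ballots; Varga wins 13–2.
Yilmaz vs Tanaka: Yilmaz preferred on 2 ballots; Tanaka wins 13–2.
Zhou vs Varga: 6 to 9, Varga.
Zhou vs Tanaka: Zhou is ranked higher on 4+2+2 = 8 ballots, Tanaka on 7. Zhou wins 8–7.
Varga vs Tanaka: 2+2+2 = 6 for Varga, 9 for Tanaka — Tanaka by 9–6.
Each candidate drops at least one matchup (Osei loses to Zhou; Ferraro loses to Osei; Yilmaz loses to Osei; Zhou loses to Varga; Varga loses to Tanaka; Tanaka loses to Zhou); the cycle Zhou beats Tanaka beats Varga beats Zhou rules out a Condorcet winner.

none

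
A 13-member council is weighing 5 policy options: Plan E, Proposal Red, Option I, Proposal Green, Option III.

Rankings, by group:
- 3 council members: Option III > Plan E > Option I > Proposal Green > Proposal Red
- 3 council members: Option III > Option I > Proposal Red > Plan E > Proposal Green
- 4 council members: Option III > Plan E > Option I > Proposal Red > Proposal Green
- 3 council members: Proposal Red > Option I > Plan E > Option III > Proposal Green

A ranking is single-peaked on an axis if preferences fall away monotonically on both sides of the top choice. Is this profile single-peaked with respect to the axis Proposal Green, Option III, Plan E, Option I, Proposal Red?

Axis positions: Proposal Green=1, Option III=2, Plan E=3, Option I=4, Proposal Red=5.
Group 1 (peak Option III at position 2): ranking walks positions 2-3-4-1-5, expanding outward from the peak — single-peaked.
Group 2: ranking walks positions 2-4-5-3-1; Option I is ranked above Plan E even though Plan E lies between Option I and the peak Option III on the axis — preferences dip and rise again. Not single-peaked.
Group 3 (peak Option III at position 2): ranking walks positions 2-3-4-5-1, expanding outward from the peak — single-peaked.
Group 4 (peak Proposal Red at position 5): ranking walks positions 5-4-3-2-1, expanding outward from the peak — single-peaked.
Group 2 violates single-peakedness, so the profile is not single-peaked on this axis.

no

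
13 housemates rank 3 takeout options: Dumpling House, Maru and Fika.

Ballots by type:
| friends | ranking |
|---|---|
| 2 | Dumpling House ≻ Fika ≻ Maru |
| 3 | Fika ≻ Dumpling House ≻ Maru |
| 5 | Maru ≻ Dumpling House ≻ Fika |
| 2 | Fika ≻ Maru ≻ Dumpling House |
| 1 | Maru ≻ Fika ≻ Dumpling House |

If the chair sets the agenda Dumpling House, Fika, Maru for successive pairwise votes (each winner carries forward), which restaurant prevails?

Round 1: Dumpling House vs Fika — 7–6, Dumpling House advances.
Round 2: Dumpling House vs Maru — 5–8, Maru advances.
The agenda winner is Maru.

Maru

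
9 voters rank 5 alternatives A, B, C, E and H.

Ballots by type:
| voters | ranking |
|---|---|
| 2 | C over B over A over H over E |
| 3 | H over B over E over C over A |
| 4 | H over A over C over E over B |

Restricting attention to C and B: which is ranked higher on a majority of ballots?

C

Ballots ranking C above B: 2 + 4 = 6.
Ballots ranking B above C: 9 − 6 = 3.
C wins the head-to-head 6–3.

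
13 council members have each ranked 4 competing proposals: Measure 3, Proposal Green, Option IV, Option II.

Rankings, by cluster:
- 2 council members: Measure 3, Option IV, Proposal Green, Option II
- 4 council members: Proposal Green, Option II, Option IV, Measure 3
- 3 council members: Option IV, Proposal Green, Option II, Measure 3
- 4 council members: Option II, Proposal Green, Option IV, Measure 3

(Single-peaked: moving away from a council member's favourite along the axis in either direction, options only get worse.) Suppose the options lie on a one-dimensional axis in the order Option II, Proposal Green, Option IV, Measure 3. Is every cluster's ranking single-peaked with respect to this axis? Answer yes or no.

Axis positions: Option II=1, Proposal Green=2, Option IV=3, Measure 3=4.
Cluster 1 (peak Measure 3 at position 4): ranking walks positions 4-3-2-1, expanding outward from the peak — single-peaked.
Cluster 2 (peak Proposal Green at position 2): ranking walks positions 2-1-3-4, expanding outward from the peak — single-peaked.
Cluster 3 (peak Option IV at position 3): ranking walks positions 3-2-1-4, expanding outward from the peak — single-peaked.
Cluster 4 (peak Option II at position 1): ranking walks positions 1-2-3-4, expanding outward from the peak — single-peaked.
Every ranking is single-peaked on this axis.

yes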